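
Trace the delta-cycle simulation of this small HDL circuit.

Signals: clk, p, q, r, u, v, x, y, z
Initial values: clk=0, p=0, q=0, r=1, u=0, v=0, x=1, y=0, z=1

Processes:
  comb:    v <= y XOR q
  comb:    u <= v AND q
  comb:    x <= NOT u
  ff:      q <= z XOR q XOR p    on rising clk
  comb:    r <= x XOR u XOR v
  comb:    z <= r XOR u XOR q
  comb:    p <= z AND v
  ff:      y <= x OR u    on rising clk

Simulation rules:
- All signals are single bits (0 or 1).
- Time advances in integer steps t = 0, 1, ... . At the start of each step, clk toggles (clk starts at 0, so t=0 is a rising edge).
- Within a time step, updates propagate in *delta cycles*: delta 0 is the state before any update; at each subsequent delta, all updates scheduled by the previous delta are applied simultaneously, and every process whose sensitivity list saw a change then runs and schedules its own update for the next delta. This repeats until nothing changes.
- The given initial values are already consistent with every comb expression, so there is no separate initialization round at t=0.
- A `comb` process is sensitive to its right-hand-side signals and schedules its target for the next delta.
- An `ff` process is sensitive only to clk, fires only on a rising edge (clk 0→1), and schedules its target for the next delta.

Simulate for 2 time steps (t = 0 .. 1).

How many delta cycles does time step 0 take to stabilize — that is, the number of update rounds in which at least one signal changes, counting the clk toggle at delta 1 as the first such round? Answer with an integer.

t0.Δ0 v=0 u=0 clk=0 z=1 r=1 y=0 p=0 q=0 x=1
t0.Δ1 v=0 u=0 clk=1 z=1 r=1 y=0 p=0 q=0 x=1
t0.Δ2 v=0 u=0 clk=1 z=1 r=1 y=1 p=0 q=1 x=1
t0.Δ3 v=0 u=0 clk=1 z=0 r=1 y=1 p=0 q=1 x=1
t1.Δ0 v=0 u=0 clk=1 z=0 r=1 y=1 p=0 q=1 x=1
t1.Δ1 v=0 u=0 clk=0 z=0 r=1 y=1 p=0 q=1 x=1

3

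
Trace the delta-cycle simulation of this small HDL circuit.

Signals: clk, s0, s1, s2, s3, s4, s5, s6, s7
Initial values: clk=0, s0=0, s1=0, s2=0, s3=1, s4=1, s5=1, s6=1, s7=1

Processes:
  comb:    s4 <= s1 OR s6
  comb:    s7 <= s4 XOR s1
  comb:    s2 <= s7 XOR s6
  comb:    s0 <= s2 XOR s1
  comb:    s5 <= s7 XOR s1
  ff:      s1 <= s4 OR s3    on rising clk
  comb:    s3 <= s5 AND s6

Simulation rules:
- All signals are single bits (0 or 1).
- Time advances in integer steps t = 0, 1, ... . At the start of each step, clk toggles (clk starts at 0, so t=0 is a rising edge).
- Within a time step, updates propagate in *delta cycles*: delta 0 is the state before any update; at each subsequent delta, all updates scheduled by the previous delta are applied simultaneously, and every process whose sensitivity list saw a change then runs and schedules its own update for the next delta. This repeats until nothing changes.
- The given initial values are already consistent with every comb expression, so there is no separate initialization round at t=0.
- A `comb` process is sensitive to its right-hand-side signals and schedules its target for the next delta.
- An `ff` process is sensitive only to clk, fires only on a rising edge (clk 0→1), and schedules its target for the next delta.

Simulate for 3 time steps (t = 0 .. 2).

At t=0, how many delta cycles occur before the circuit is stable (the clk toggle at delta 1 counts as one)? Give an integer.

5

[bits: s3,s0,s6,s5,clk,s1,s4,s2,s7]
t=0: Δ0=101100101 Δ1=101110101 Δ2=101111101 Δ3=111011100 Δ4=011111110 Δ5=101111110 | 5Δ
t=1: Δ0=101111110 Δ1=101101110 | 1Δ
t=2: Δ0=101101110 Δ1=101111110 | 1Δ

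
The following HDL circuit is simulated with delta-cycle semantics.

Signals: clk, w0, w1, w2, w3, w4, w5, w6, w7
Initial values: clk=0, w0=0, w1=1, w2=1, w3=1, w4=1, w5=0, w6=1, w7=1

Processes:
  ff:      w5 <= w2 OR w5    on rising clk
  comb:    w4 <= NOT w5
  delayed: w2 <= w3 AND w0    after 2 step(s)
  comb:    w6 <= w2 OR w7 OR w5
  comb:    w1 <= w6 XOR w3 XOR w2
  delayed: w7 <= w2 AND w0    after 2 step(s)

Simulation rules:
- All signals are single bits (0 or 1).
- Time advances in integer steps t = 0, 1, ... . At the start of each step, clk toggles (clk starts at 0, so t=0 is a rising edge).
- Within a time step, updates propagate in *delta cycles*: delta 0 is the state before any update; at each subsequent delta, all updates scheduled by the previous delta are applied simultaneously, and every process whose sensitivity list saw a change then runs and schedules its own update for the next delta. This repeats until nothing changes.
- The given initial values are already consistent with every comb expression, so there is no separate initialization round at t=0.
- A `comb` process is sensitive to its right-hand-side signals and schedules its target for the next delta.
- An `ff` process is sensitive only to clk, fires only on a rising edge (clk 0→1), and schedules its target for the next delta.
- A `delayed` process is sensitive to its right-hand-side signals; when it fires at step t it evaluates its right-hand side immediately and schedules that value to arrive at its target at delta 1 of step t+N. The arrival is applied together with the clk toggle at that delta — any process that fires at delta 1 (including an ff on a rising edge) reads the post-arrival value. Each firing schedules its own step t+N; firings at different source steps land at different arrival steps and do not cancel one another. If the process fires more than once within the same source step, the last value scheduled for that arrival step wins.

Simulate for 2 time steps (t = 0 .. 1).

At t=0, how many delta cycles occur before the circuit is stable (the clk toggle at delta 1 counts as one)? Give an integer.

3

t0.Δ0 w1=1 w0=0 w7=1 w6=1 w5=0 w2=1 w4=1 w3=1 clk=0
t0.Δ1 w1=1 w0=0 w7=1 w6=1 w5=0 w2=1 w4=1 w3=1 clk=1
t0.Δ2 w1=1 w0=0 w7=1 w6=1 w5=1 w2=1 w4=1 w3=1 clk=1
t0.Δ3 w1=1 w0=0 w7=1 w6=1 w5=1 w2=1 w4=0 w3=1 clk=1
t1.Δ0 w1=1 w0=0 w7=1 w6=1 w5=1 w2=1 w4=0 w3=1 clk=1
t1.Δ1 w1=1 w0=0 w7=1 w6=1 w5=1 w2=1 w4=0 w3=1 clk=0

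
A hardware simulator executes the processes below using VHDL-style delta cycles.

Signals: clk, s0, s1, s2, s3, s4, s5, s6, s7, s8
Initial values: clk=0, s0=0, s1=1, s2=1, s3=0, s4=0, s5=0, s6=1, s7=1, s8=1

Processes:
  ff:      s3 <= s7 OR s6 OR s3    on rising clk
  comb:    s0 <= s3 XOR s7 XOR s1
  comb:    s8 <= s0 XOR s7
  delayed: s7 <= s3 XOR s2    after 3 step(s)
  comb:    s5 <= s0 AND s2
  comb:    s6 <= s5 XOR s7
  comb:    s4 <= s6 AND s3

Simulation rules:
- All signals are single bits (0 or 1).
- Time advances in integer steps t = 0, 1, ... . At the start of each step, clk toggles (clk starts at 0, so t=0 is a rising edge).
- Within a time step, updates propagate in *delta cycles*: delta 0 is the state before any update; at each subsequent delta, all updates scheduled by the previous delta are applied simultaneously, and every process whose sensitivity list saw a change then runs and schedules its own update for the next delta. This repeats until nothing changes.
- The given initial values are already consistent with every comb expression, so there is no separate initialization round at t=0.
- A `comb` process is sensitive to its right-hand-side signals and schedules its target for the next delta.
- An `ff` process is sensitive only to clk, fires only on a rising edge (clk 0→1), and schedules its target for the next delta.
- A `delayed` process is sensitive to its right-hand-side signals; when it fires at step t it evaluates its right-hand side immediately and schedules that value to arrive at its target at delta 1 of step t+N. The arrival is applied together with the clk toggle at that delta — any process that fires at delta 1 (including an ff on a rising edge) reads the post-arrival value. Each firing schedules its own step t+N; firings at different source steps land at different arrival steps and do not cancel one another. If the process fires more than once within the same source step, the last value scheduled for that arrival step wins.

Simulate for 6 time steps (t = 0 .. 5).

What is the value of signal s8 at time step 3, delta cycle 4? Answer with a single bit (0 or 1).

0

t=0 Δ0: s4=0 s5=0 s6=1 s1=1 clk=0 s0=0 s7=1 s8=1 s2=1 s3=0
  Δ1: clk:0→1
  Δ2: s3:0→1
  Δ3: s4:0→1, s0:0→1
  Δ4: s5:0→1, s8:1→0
  Δ5: s6:1→0
  Δ6: s4:1→0
  (6Δ to stable)
t=1 Δ0: s4=0 s5=1 s6=0 s1=1 clk=1 s0=1 s7=1 s8=0 s2=1 s3=1
  Δ1: clk:1→0
  (1Δ to stable)
t=2 Δ0: s4=0 s5=1 s6=0 s1=1 clk=0 s0=1 s7=1 s8=0 s2=1 s3=1
  Δ1: clk:0→1
  (1Δ to stable)
t=3 Δ0: s4=0 s5=1 s6=0 s1=1 clk=1 s0=1 s7=1 s8=0 s2=1 s3=1
  Δ1: clk:1→0, s7:1→0
  Δ2: s6:0→1, s0:1→0, s8:0→1
  Δ3: s4:0→1, s5:1→0, s8:1→0
  Δ4: s6:1→0
  Δ5: s4:1→0
  (5Δ to stable)
t=4 Δ0: s4=0 s5=0 s6=0 s1=1 clk=0 s0=0 s7=0 s8=0 s2=1 s3=1
  Δ1: clk:0→1
  (1Δ to stable)
t=5 Δ0: s4=0 s5=0 s6=0 s1=1 clk=1 s0=0 s7=0 s8=0 s2=1 s3=1
  Δ1: clk:1→0
  (1Δ to stable)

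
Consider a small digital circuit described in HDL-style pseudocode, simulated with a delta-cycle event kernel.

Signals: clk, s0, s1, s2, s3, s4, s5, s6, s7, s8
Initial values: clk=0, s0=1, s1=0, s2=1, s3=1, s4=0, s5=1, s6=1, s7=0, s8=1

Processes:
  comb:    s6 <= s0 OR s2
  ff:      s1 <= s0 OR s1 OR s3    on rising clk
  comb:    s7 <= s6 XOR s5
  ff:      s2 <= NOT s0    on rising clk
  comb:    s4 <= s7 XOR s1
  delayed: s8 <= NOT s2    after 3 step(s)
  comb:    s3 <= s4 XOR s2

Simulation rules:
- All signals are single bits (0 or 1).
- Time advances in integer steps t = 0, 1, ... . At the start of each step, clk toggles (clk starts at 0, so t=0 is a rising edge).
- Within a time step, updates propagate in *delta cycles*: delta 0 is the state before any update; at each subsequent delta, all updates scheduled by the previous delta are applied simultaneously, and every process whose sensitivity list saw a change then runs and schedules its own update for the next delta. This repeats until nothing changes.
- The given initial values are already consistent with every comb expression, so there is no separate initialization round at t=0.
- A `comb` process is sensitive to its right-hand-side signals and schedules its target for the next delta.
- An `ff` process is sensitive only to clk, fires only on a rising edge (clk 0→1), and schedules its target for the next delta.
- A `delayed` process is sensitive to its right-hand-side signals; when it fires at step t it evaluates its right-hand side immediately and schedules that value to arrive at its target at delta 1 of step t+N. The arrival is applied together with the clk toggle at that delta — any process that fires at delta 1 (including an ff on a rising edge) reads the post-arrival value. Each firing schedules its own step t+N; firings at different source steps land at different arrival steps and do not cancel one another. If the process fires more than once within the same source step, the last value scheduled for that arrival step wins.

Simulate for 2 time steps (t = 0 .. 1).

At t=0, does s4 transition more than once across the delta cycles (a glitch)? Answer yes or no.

no

t0.Δ0 s5=1 clk=0 s3=1 s8=1 s1=0 s0=1 s4=0 s6=1 s7=0 s2=1
t0.Δ1 s5=1 clk=1 s3=1 s8=1 s1=0 s0=1 s4=0 s6=1 s7=0 s2=1
t0.Δ2 s5=1 clk=1 s3=1 s8=1 s1=1 s0=1 s4=0 s6=1 s7=0 s2=0
t0.Δ3 s5=1 clk=1 s3=0 s8=1 s1=1 s0=1 s4=1 s6=1 s7=0 s2=0
t0.Δ4 s5=1 clk=1 s3=1 s8=1 s1=1 s0=1 s4=1 s6=1 s7=0 s2=0
t1.Δ0 s5=1 clk=1 s3=1 s8=1 s1=1 s0=1 s4=1 s6=1 s7=0 s2=0
t1.Δ1 s5=1 clk=0 s3=1 s8=1 s1=1 s0=1 s4=1 s6=1 s7=0 s2=0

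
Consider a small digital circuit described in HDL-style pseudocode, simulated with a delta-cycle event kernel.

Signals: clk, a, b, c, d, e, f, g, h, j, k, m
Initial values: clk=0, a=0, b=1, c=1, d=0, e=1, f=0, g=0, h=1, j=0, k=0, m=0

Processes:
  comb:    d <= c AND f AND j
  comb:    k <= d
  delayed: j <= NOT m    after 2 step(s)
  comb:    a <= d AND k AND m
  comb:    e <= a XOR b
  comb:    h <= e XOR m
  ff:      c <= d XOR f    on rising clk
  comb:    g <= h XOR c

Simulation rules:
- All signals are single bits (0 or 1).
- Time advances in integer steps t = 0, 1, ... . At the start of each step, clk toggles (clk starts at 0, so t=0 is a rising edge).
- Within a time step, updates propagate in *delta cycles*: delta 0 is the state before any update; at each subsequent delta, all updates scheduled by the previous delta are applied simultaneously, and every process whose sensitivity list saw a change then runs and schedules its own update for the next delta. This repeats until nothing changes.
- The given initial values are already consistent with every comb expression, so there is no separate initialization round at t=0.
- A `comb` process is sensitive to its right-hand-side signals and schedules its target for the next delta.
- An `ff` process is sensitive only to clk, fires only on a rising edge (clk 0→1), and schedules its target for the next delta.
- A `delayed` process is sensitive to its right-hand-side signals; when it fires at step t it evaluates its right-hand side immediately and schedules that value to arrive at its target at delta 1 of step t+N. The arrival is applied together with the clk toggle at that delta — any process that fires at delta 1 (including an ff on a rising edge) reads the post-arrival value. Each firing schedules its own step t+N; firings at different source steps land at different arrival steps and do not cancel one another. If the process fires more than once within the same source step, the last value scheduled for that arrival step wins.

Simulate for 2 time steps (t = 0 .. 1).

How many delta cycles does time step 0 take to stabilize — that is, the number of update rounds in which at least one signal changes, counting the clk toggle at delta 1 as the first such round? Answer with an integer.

3

[bits: d,f,h,m,b,clk,k,g,j,c,a,e]
t=0: Δ0=001010000101 Δ1=001011000101 Δ2=001011000001 Δ3=001011010001 | 3Δ
t=1: Δ0=001011010001 Δ1=001010010001 | 1Δ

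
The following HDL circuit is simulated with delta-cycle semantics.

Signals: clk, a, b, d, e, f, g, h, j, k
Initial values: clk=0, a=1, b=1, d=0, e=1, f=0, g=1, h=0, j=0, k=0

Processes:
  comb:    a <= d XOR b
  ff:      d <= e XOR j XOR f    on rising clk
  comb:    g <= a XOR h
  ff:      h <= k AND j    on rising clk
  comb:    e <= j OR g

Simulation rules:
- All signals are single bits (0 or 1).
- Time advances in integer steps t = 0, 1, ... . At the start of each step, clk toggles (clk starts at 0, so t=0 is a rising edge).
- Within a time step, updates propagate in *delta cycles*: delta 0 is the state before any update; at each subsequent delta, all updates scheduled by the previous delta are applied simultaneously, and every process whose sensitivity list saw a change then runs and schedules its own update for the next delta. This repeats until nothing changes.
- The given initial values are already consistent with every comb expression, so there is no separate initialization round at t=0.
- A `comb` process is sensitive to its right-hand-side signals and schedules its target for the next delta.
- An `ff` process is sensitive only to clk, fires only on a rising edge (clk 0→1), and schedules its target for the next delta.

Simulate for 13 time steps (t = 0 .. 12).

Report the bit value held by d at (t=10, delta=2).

0

t0.Δ0 e=1 g=1 clk=0 a=1 k=0 h=0 b=1 d=0 f=0 j=0
t0.Δ1 e=1 g=1 clk=1 a=1 k=0 h=0 b=1 d=0 f=0 j=0
t0.Δ2 e=1 g=1 clk=1 a=1 k=0 h=0 b=1 d=1 f=0 j=0
t0.Δ3 e=1 g=1 clk=1 a=0 k=0 h=0 b=1 d=1 f=0 j=0
t0.Δ4 e=1 g=0 clk=1 a=0 k=0 h=0 b=1 d=1 f=0 j=0
t0.Δ5 e=0 g=0 clk=1 a=0 k=0 h=0 b=1 d=1 f=0 j=0
t1.Δ0 e=0 g=0 clk=1 a=0 k=0 h=0 b=1 d=1 f=0 j=0
t1.Δ1 e=0 g=0 clk=0 a=0 k=0 h=0 b=1 d=1 f=0 j=0
t2.Δ0 e=0 g=0 clk=0 a=0 k=0 h=0 b=1 d=1 f=0 j=0
t2.Δ1 e=0 g=0 clk=1 a=0 k=0 h=0 b=1 d=1 f=0 j=0
t2.Δ2 e=0 g=0 clk=1 a=0 k=0 h=0 b=1 d=0 f=0 j=0
t2.Δ3 e=0 g=0 clk=1 a=1 k=0 h=0 b=1 d=0 f=0 j=0
t2.Δ4 e=0 g=1 clk=1 a=1 k=0 h=0 b=1 d=0 f=0 j=0
t2.Δ5 e=1 g=1 clk=1 a=1 k=0 h=0 b=1 d=0 f=0 j=0
t3.Δ0 e=1 g=1 clk=1 a=1 k=0 h=0 b=1 d=0 f=0 j=0
t3.Δ1 e=1 g=1 clk=0 a=1 k=0 h=0 b=1 d=0 f=0 j=0
t4.Δ0 e=1 g=1 clk=0 a=1 k=0 h=0 b=1 d=0 f=0 j=0
t4.Δ1 e=1 g=1 clk=1 a=1 k=0 h=0 b=1 d=0 f=0 j=0
t4.Δ2 e=1 g=1 clk=1 a=1 k=0 h=0 b=1 d=1 f=0 j=0
t4.Δ3 e=1 g=1 clk=1 a=0 k=0 h=0 b=1 d=1 f=0 j=0
t4.Δ4 e=1 g=0 clk=1 a=0 k=0 h=0 b=1 d=1 f=0 j=0
t4.Δ5 e=0 g=0 clk=1 a=0 k=0 h=0 b=1 d=1 f=0 j=0
t5.Δ0 e=0 g=0 clk=1 a=0 k=0 h=0 b=1 d=1 f=0 j=0
t5.Δ1 e=0 g=0 clk=0 a=0 k=0 h=0 b=1 d=1 f=0 j=0
t6.Δ0 e=0 g=0 clk=0 a=0 k=0 h=0 b=1 d=1 f=0 j=0
t6.Δ1 e=0 g=0 clk=1 a=0 k=0 h=0 b=1 d=1 f=0 j=0
t6.Δ2 e=0 g=0 clk=1 a=0 k=0 h=0 b=1 d=0 f=0 j=0
t6.Δ3 e=0 g=0 clk=1 a=1 k=0 h=0 b=1 d=0 f=0 j=0
t6.Δ4 e=0 g=1 clk=1 a=1 k=0 h=0 b=1 d=0 f=0 j=0
t6.Δ5 e=1 g=1 clk=1 a=1 k=0 h=0 b=1 d=0 f=0 j=0
t7.Δ0 e=1 g=1 clk=1 a=1 k=0 h=0 b=1 d=0 f=0 j=0
t7.Δ1 e=1 g=1 clk=0 a=1 k=0 h=0 b=1 d=0 f=0 j=0
t8.Δ0 e=1 g=1 clk=0 a=1 k=0 h=0 b=1 d=0 f=0 j=0
t8.Δ1 e=1 g=1 clk=1 a=1 k=0 h=0 b=1 d=0 f=0 j=0
t8.Δ2 e=1 g=1 clk=1 a=1 k=0 h=0 b=1 d=1 f=0 j=0
t8.Δ3 e=1 g=1 clk=1 a=0 k=0 h=0 b=1 d=1 f=0 j=0
t8.Δ4 e=1 g=0 clk=1 a=0 k=0 h=0 b=1 d=1 f=0 j=0
t8.Δ5 e=0 g=0 clk=1 a=0 k=0 h=0 b=1 d=1 f=0 j=0
t9.Δ0 e=0 g=0 clk=1 a=0 k=0 h=0 b=1 d=1 f=0 j=0
t9.Δ1 e=0 g=0 clk=0 a=0 k=0 h=0 b=1 d=1 f=0 j=0
t10.Δ0 e=0 g=0 clk=0 a=0 k=0 h=0 b=1 d=1 f=0 j=0
t10.Δ1 e=0 g=0 clk=1 a=0 k=0 h=0 b=1 d=1 f=0 j=0
t10.Δ2 e=0 g=0 clk=1 a=0 k=0 h=0 b=1 d=0 f=0 j=0
t10.Δ3 e=0 g=0 clk=1 a=1 k=0 h=0 b=1 d=0 f=0 j=0
t10.Δ4 e=0 g=1 clk=1 a=1 k=0 h=0 b=1 d=0 f=0 j=0
t10.Δ5 e=1 g=1 clk=1 a=1 k=0 h=0 b=1 d=0 f=0 j=0
t11.Δ0 e=1 g=1 clk=1 a=1 k=0 h=0 b=1 d=0 f=0 j=0
t11.Δ1 e=1 g=1 clk=0 a=1 k=0 h=0 b=1 d=0 f=0 j=0
t12.Δ0 e=1 g=1 clk=0 a=1 k=0 h=0 b=1 d=0 f=0 j=0
t12.Δ1 e=1 g=1 clk=1 a=1 k=0 h=0 b=1 d=0 f=0 j=0
t12.Δ2 e=1 g=1 clk=1 a=1 k=0 h=0 b=1 d=1 f=0 j=0
t12.Δ3 e=1 g=1 clk=1 a=0 k=0 h=0 b=1 d=1 f=0 j=0
t12.Δ4 e=1 g=0 clk=1 a=0 k=0 h=0 b=1 d=1 f=0 j=0
t12.Δ5 e=0 g=0 clk=1 a=0 k=0 h=0 b=1 d=1 f=0 j=0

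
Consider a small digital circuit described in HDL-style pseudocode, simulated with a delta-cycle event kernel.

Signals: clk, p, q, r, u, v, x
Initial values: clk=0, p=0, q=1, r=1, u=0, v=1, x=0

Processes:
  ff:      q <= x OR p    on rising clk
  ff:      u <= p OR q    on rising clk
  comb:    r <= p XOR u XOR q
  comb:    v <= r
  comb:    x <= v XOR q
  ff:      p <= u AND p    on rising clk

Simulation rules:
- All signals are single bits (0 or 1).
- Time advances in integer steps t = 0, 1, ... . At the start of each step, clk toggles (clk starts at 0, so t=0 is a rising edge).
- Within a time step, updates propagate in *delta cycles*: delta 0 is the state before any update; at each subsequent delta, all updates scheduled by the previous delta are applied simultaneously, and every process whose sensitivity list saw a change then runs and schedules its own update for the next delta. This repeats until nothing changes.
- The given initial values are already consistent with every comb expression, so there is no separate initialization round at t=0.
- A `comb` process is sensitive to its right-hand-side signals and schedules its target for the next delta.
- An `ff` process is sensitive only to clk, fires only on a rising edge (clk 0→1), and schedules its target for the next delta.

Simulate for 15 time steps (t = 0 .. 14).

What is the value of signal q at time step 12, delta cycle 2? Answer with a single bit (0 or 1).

0

t0.Δ0 clk=0 u=0 v=1 r=1 p=0 q=1 x=0
t0.Δ1 clk=1 u=0 v=1 r=1 p=0 q=1 x=0
t0.Δ2 clk=1 u=1 v=1 r=1 p=0 q=0 x=0
t0.Δ3 clk=1 u=1 v=1 r=1 p=0 q=0 x=1
t1.Δ0 clk=1 u=1 v=1 r=1 p=0 q=0 x=1
t1.Δ1 clk=0 u=1 v=1 r=1 p=0 q=0 x=1
t2.Δ0 clk=0 u=1 v=1 r=1 p=0 q=0 x=1
t2.Δ1 clk=1 u=1 v=1 r=1 p=0 q=0 x=1
t2.Δ2 clk=1 u=0 v=1 r=1 p=0 q=1 x=1
t2.Δ3 clk=1 u=0 v=1 r=1 p=0 q=1 x=0
t3.Δ0 clk=1 u=0 v=1 r=1 p=0 q=1 x=0
t3.Δ1 clk=0 u=0 v=1 r=1 p=0 q=1 x=0
t4.Δ0 clk=0 u=0 v=1 r=1 p=0 q=1 x=0
t4.Δ1 clk=1 u=0 v=1 r=1 p=0 q=1 x=0
t4.Δ2 clk=1 u=1 v=1 r=1 p=0 q=0 x=0
t4.Δ3 clk=1 u=1 v=1 r=1 p=0 q=0 x=1
t5.Δ0 clk=1 u=1 v=1 r=1 p=0 q=0 x=1
t5.Δ1 clk=0 u=1 v=1 r=1 p=0 q=0 x=1
t6.Δ0 clk=0 u=1 v=1 r=1 p=0 q=0 x=1
t6.Δ1 clk=1 u=1 v=1 r=1 p=0 q=0 x=1
t6.Δ2 clk=1 u=0 v=1 r=1 p=0 q=1 x=1
t6.Δ3 clk=1 u=0 v=1 r=1 p=0 q=1 x=0
t7.Δ0 clk=1 u=0 v=1 r=1 p=0 q=1 x=0
t7.Δ1 clk=0 u=0 v=1 r=1 p=0 q=1 x=0
t8.Δ0 clk=0 u=0 v=1 r=1 p=0 q=1 x=0
t8.Δ1 clk=1 u=0 v=1 r=1 p=0 q=1 x=0
t8.Δ2 clk=1 u=1 v=1 r=1 p=0 q=0 x=0
t8.Δ3 clk=1 u=1 v=1 r=1 p=0 q=0 x=1
t9.Δ0 clk=1 u=1 v=1 r=1 p=0 q=0 x=1
t9.Δ1 clk=0 u=1 v=1 r=1 p=0 q=0 x=1
t10.Δ0 clk=0 u=1 v=1 r=1 p=0 q=0 x=1
t10.Δ1 clk=1 u=1 v=1 r=1 p=0 q=0 x=1
t10.Δ2 clk=1 u=0 v=1 r=1 p=0 q=1 x=1
t10.Δ3 clk=1 u=0 v=1 r=1 p=0 q=1 x=0
t11.Δ0 clk=1 u=0 v=1 r=1 p=0 q=1 x=0
t11.Δ1 clk=0 u=0 v=1 r=1 p=0 q=1 x=0
t12.Δ0 clk=0 u=0 v=1 r=1 p=0 q=1 x=0
t12.Δ1 clk=1 u=0 v=1 r=1 p=0 q=1 x=0
t12.Δ2 clk=1 u=1 v=1 r=1 p=0 q=0 x=0
t12.Δ3 clk=1 u=1 v=1 r=1 p=0 q=0 x=1
t13.Δ0 clk=1 u=1 v=1 r=1 p=0 q=0 x=1
t13.Δ1 clk=0 u=1 v=1 r=1 p=0 q=0 x=1
t14.Δ0 clk=0 u=1 v=1 r=1 p=0 q=0 x=1
t14.Δ1 clk=1 u=1 v=1 r=1 p=0 q=0 x=1
t14.Δ2 clk=1 u=0 v=1 r=1 p=0 q=1 x=1
t14.Δ3 clk=1 u=0 v=1 r=1 p=0 q=1 x=0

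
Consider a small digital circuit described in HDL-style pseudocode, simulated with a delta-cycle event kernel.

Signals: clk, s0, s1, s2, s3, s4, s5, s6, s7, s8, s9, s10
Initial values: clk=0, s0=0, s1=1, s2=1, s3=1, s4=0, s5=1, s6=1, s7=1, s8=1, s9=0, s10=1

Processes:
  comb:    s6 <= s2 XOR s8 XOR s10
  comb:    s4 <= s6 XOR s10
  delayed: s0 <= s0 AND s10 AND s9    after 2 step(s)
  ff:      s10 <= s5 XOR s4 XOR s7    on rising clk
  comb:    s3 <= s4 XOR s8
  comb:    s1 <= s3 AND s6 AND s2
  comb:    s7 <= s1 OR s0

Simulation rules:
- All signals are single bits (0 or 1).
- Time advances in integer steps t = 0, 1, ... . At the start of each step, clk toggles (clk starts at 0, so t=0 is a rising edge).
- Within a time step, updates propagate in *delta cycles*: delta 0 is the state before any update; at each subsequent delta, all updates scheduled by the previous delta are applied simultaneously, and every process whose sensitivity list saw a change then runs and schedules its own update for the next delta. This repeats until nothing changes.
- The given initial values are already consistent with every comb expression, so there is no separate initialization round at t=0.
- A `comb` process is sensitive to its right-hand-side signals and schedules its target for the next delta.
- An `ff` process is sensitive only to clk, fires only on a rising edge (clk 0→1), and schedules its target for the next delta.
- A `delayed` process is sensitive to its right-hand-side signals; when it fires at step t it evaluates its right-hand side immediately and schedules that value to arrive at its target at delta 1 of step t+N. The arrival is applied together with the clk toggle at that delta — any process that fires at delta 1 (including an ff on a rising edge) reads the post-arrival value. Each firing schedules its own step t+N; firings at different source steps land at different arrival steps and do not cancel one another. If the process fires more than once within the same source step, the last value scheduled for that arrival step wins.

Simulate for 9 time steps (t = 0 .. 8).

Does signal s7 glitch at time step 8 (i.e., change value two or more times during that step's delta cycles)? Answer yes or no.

no

t0.Δ0 s7=1 s3=1 clk=0 s10=1 s9=0 s0=0 s5=1 s8=1 s4=0 s2=1 s6=1 s1=1
t0.Δ1 s7=1 s3=1 clk=1 s10=1 s9=0 s0=0 s5=1 s8=1 s4=0 s2=1 s6=1 s1=1
t0.Δ2 s7=1 s3=1 clk=1 s10=0 s9=0 s0=0 s5=1 s8=1 s4=0 s2=1 s6=1 s1=1
t0.Δ3 s7=1 s3=1 clk=1 s10=0 s9=0 s0=0 s5=1 s8=1 s4=1 s2=1 s6=0 s1=1
t0.Δ4 s7=1 s3=0 clk=1 s10=0 s9=0 s0=0 s5=1 s8=1 s4=0 s2=1 s6=0 s1=0
t0.Δ5 s7=0 s3=1 clk=1 s10=0 s9=0 s0=0 s5=1 s8=1 s4=0 s2=1 s6=0 s1=0
t1.Δ0 s7=0 s3=1 clk=1 s10=0 s9=0 s0=0 s5=1 s8=1 s4=0 s2=1 s6=0 s1=0
t1.Δ1 s7=0 s3=1 clk=0 s10=0 s9=0 s0=0 s5=1 s8=1 s4=0 s2=1 s6=0 s1=0
t2.Δ0 s7=0 s3=1 clk=0 s10=0 s9=0 s0=0 s5=1 s8=1 s4=0 s2=1 s6=0 s1=0
t2.Δ1 s7=0 s3=1 clk=1 s10=0 s9=0 s0=0 s5=1 s8=1 s4=0 s2=1 s6=0 s1=0
t2.Δ2 s7=0 s3=1 clk=1 s10=1 s9=0 s0=0 s5=1 s8=1 s4=0 s2=1 s6=0 s1=0
t2.Δ3 s7=0 s3=1 clk=1 s10=1 s9=0 s0=0 s5=1 s8=1 s4=1 s2=1 s6=1 s1=0
t2.Δ4 s7=0 s3=0 clk=1 s10=1 s9=0 s0=0 s5=1 s8=1 s4=0 s2=1 s6=1 s1=1
t2.Δ5 s7=1 s3=1 clk=1 s10=1 s9=0 s0=0 s5=1 s8=1 s4=0 s2=1 s6=1 s1=0
t2.Δ6 s7=0 s3=1 clk=1 s10=1 s9=0 s0=0 s5=1 s8=1 s4=0 s2=1 s6=1 s1=1
t2.Δ7 s7=1 s3=1 clk=1 s10=1 s9=0 s0=0 s5=1 s8=1 s4=0 s2=1 s6=1 s1=1
t3.Δ0 s7=1 s3=1 clk=1 s10=1 s9=0 s0=0 s5=1 s8=1 s4=0 s2=1 s6=1 s1=1
t3.Δ1 s7=1 s3=1 clk=0 s10=1 s9=0 s0=0 s5=1 s8=1 s4=0 s2=1 s6=1 s1=1
t4.Δ0 s7=1 s3=1 clk=0 s10=1 s9=0 s0=0 s5=1 s8=1 s4=0 s2=1 s6=1 s1=1
t4.Δ1 s7=1 s3=1 clk=1 s10=1 s9=0 s0=0 s5=1 s8=1 s4=0 s2=1 s6=1 s1=1
t4.Δ2 s7=1 s3=1 clk=1 s10=0 s9=0 s0=0 s5=1 s8=1 s4=0 s2=1 s6=1 s1=1
t4.Δ3 s7=1 s3=1 clk=1 s10=0 s9=0 s0=0 s5=1 s8=1 s4=1 s2=1 s6=0 s1=1
t4.Δ4 s7=1 s3=0 clk=1 s10=0 s9=0 s0=0 s5=1 s8=1 s4=0 s2=1 s6=0 s1=0
t4.Δ5 s7=0 s3=1 clk=1 s10=0 s9=0 s0=0 s5=1 s8=1 s4=0 s2=1 s6=0 s1=0
t5.Δ0 s7=0 s3=1 clk=1 s10=0 s9=0 s0=0 s5=1 s8=1 s4=0 s2=1 s6=0 s1=0
t5.Δ1 s7=0 s3=1 clk=0 s10=0 s9=0 s0=0 s5=1 s8=1 s4=0 s2=1 s6=0 s1=0
t6.Δ0 s7=0 s3=1 clk=0 s10=0 s9=0 s0=0 s5=1 s8=1 s4=0 s2=1 s6=0 s1=0
t6.Δ1 s7=0 s3=1 clk=1 s10=0 s9=0 s0=0 s5=1 s8=1 s4=0 s2=1 s6=0 s1=0
t6.Δ2 s7=0 s3=1 clk=1 s10=1 s9=0 s0=0 s5=1 s8=1 s4=0 s2=1 s6=0 s1=0
t6.Δ3 s7=0 s3=1 clk=1 s10=1 s9=0 s0=0 s5=1 s8=1 s4=1 s2=1 s6=1 s1=0
t6.Δ4 s7=0 s3=0 clk=1 s10=1 s9=0 s0=0 s5=1 s8=1 s4=0 s2=1 s6=1 s1=1
t6.Δ5 s7=1 s3=1 clk=1 s10=1 s9=0 s0=0 s5=1 s8=1 s4=0 s2=1 s6=1 s1=0
t6.Δ6 s7=0 s3=1 clk=1 s10=1 s9=0 s0=0 s5=1 s8=1 s4=0 s2=1 s6=1 s1=1
t6.Δ7 s7=1 s3=1 clk=1 s10=1 s9=0 s0=0 s5=1 s8=1 s4=0 s2=1 s6=1 s1=1
t7.Δ0 s7=1 s3=1 clk=1 s10=1 s9=0 s0=0 s5=1 s8=1 s4=0 s2=1 s6=1 s1=1
t7.Δ1 s7=1 s3=1 clk=0 s10=1 s9=0 s0=0 s5=1 s8=1 s4=0 s2=1 s6=1 s1=1
t8.Δ0 s7=1 s3=1 clk=0 s10=1 s9=0 s0=0 s5=1 s8=1 s4=0 s2=1 s6=1 s1=1
t8.Δ1 s7=1 s3=1 clk=1 s10=1 s9=0 s0=0 s5=1 s8=1 s4=0 s2=1 s6=1 s1=1
t8.Δ2 s7=1 s3=1 clk=1 s10=0 s9=0 s0=0 s5=1 s8=1 s4=0 s2=1 s6=1 s1=1
t8.Δ3 s7=1 s3=1 clk=1 s10=0 s9=0 s0=0 s5=1 s8=1 s4=1 s2=1 s6=0 s1=1
t8.Δ4 s7=1 s3=0 clk=1 s10=0 s9=0 s0=0 s5=1 s8=1 s4=0 s2=1 s6=0 s1=0
t8.Δ5 s7=0 s3=1 clk=1 s10=0 s9=0 s0=0 s5=1 s8=1 s4=0 s2=1 s6=0 s1=0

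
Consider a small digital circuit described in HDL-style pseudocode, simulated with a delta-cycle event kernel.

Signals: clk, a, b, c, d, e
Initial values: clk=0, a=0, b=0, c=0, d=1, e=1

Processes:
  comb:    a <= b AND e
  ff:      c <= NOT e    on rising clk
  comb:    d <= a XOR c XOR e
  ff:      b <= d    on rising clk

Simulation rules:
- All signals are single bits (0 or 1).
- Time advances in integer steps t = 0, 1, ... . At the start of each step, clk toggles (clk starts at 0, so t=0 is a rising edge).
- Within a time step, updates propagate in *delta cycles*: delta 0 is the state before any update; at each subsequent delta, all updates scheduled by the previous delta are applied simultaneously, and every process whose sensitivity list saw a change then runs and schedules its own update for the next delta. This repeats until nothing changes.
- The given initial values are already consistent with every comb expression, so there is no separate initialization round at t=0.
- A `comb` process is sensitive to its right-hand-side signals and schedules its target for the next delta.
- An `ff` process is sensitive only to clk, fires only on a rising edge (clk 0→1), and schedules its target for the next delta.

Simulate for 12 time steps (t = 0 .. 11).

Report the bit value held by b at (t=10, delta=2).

0

[bits: clk,b,c,d,a,e]
t=0: Δ0=000101 Δ1=100101 Δ2=110101 Δ3=110111 Δ4=110011 | 4Δ
t=1: Δ0=110011 Δ1=010011 | 1Δ
t=2: Δ0=010011 Δ1=110011 Δ2=100011 Δ3=100001 Δ4=100101 | 4Δ
t=3: Δ0=100101 Δ1=000101 | 1Δ
t=4: Δ0=000101 Δ1=100101 Δ2=110101 Δ3=110111 Δ4=110011 | 4Δ
t=5: Δ0=110011 Δ1=010011 | 1Δ
t=6: Δ0=010011 Δ1=110011 Δ2=100011 Δ3=100001 Δ4=100101 | 4Δ
t=7: Δ0=100101 Δ1=000101 | 1Δ
t=8: Δ0=000101 Δ1=100101 Δ2=110101 Δ3=110111 Δ4=110011 | 4Δ
t=9: Δ0=110011 Δ1=010011 | 1Δ
t=10: Δ0=010011 Δ1=110011 Δ2=100011 Δ3=100001 Δ4=100101 | 4Δ
t=11: Δ0=100101 Δ1=000101 | 1Δ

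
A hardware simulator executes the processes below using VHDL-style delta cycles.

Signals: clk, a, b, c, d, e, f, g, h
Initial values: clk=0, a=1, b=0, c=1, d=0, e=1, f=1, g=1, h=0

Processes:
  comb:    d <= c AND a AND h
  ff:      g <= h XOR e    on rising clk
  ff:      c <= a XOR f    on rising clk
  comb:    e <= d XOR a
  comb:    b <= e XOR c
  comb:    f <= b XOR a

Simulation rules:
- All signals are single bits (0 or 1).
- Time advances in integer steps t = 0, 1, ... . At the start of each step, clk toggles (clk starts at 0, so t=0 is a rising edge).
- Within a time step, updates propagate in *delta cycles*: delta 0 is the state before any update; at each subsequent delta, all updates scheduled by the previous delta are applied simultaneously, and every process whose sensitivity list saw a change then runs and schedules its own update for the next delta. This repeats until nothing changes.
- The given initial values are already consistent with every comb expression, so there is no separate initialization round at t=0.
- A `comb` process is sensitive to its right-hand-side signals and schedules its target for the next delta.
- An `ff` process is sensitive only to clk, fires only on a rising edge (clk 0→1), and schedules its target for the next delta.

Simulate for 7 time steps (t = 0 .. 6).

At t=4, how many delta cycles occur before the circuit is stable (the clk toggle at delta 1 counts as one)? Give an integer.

t=0 Δ0: f=1 g=1 clk=0 b=0 e=1 a=1 c=1 d=0 h=0
  Δ1: clk:0→1
  Δ2: c:1→0
  Δ3: b:0→1
  Δ4: f:1→0
  (4Δ to stable)
t=1 Δ0: f=0 g=1 clk=1 b=1 e=1 a=1 c=0 d=0 h=0
  Δ1: clk:1→0
  (1Δ to stable)
t=2 Δ0: f=0 g=1 clk=0 b=1 e=1 a=1 c=0 d=0 h=0
  Δ1: clk:0→1
  Δ2: c:0→1
  Δ3: b:1→0
  Δ4: f:0→1
  (4Δ to stable)
t=3 Δ0: f=1 g=1 clk=1 b=0 e=1 a=1 c=1 d=0 h=0
  Δ1: clk:1→0
  (1Δ to stable)
t=4 Δ0: f=1 g=1 clk=0 b=0 e=1 a=1 c=1 d=0 h=0
  Δ1: clk:0→1
  Δ2: c:1→0
  Δ3: b:0→1
  Δ4: f:1→0
  (4Δ to stable)
t=5 Δ0: f=0 g=1 clk=1 b=1 e=1 a=1 c=0 d=0 h=0
  Δ1: clk:1→0
  (1Δ to stable)
t=6 Δ0: f=0 g=1 clk=0 b=1 e=1 a=1 c=0 d=0 h=0
  Δ1: clk:0→1
  Δ2: c:0→1
  Δ3: b:1→0
  Δ4: f:0→1
  (4Δ to stable)

4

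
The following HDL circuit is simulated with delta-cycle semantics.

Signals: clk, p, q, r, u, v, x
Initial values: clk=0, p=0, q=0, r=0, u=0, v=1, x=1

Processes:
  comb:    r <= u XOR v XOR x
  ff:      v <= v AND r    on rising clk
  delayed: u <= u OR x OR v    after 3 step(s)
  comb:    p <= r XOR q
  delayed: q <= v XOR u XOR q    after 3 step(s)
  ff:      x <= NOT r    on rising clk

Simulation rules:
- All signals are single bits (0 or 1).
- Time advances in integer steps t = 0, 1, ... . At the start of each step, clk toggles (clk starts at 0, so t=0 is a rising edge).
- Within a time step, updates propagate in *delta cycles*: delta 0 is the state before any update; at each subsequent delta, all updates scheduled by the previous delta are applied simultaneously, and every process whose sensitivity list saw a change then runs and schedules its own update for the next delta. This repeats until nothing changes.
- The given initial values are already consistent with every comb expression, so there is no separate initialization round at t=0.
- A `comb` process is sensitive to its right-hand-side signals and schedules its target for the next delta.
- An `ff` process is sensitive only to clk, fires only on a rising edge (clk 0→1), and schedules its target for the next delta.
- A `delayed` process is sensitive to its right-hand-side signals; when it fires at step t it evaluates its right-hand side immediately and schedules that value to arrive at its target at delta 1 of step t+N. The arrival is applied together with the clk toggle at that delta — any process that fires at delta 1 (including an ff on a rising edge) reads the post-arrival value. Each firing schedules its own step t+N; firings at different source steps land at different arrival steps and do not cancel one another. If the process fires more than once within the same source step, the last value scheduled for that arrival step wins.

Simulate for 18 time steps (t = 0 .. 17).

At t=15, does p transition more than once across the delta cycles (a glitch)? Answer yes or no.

[bits: u,r,q,clk,p,v,x]
t=0: Δ0=0000011 Δ1=0001011 Δ2=0001001 Δ3=0101001 Δ4=0101101 | 4Δ
t=1: Δ0=0101101 Δ1=0100101 | 1Δ
t=2: Δ0=0100101 Δ1=0101101 Δ2=0101100 Δ3=0001100 Δ4=0001000 | 4Δ
t=3: Δ0=0001000 Δ1=1000000 Δ2=1100000 Δ3=1100100 | 3Δ
t=4: Δ0=1100100 Δ1=1101100 | 1Δ
t=5: Δ0=1101100 Δ1=0100100 Δ2=0000100 Δ3=0000000 | 3Δ
t=6: Δ0=0000000 Δ1=1011000 Δ2=1111101 Δ3=1011001 Δ4=1011101 | 4Δ
t=7: Δ0=1011101 Δ1=1010101 | 1Δ
t=8: Δ0=1010101 Δ1=0001101 Δ2=0101001 Δ3=0101101 | 3Δ
t=9: Δ0=0101101 Δ1=1100101 Δ2=1000101 Δ3=1000001 | 3Δ
t=10: Δ0=1000001 Δ1=1001001 | 1Δ
t=11: Δ0=1001001 Δ1=1000001 | 1Δ
t=12: Δ0=1000001 Δ1=1011001 Δ2=1011101 | 2Δ
t=13: Δ0=1011101 Δ1=1010101 | 1Δ
t=14: Δ0=1010101 Δ1=1011101 | 1Δ
t=15: Δ0=1011101 Δ1=1000101 Δ2=1000001 | 2Δ
t=16: Δ0=1000001 Δ1=1001001 | 1Δ
t=17: Δ0=1001001 Δ1=1000001 | 1Δ

no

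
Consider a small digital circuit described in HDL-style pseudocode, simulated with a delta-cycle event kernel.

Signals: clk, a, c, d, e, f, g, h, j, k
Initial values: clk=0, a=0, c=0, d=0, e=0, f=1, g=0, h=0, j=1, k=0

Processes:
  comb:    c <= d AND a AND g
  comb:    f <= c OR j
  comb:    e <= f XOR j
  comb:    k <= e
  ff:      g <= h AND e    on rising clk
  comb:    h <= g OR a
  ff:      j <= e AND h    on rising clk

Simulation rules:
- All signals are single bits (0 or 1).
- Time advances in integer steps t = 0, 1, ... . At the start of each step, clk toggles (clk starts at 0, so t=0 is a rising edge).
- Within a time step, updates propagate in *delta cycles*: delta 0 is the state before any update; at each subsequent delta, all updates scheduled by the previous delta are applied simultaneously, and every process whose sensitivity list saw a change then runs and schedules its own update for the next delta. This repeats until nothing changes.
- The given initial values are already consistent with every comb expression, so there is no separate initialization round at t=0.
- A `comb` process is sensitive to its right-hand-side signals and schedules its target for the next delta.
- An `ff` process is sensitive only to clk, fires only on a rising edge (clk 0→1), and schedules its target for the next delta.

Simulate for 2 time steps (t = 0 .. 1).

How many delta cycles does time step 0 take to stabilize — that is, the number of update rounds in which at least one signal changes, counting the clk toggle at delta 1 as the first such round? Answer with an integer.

5

t0.Δ0 clk=0 f=1 e=0 g=0 c=0 d=0 a=0 h=0 j=1 k=0
t0.Δ1 clk=1 f=1 e=0 g=0 c=0 d=0 a=0 h=0 j=1 k=0
t0.Δ2 clk=1 f=1 e=0 g=0 c=0 d=0 a=0 h=0 j=0 k=0
t0.Δ3 clk=1 f=0 e=1 g=0 c=0 d=0 a=0 h=0 j=0 k=0
t0.Δ4 clk=1 f=0 e=0 g=0 c=0 d=0 a=0 h=0 j=0 k=1
t0.Δ5 clk=1 f=0 e=0 g=0 c=0 d=0 a=0 h=0 j=0 k=0
t1.Δ0 clk=1 f=0 e=0 g=0 c=0 d=0 a=0 h=0 j=0 k=0
t1.Δ1 clk=0 f=0 e=0 g=0 c=0 d=0 a=0 h=0 j=0 k=0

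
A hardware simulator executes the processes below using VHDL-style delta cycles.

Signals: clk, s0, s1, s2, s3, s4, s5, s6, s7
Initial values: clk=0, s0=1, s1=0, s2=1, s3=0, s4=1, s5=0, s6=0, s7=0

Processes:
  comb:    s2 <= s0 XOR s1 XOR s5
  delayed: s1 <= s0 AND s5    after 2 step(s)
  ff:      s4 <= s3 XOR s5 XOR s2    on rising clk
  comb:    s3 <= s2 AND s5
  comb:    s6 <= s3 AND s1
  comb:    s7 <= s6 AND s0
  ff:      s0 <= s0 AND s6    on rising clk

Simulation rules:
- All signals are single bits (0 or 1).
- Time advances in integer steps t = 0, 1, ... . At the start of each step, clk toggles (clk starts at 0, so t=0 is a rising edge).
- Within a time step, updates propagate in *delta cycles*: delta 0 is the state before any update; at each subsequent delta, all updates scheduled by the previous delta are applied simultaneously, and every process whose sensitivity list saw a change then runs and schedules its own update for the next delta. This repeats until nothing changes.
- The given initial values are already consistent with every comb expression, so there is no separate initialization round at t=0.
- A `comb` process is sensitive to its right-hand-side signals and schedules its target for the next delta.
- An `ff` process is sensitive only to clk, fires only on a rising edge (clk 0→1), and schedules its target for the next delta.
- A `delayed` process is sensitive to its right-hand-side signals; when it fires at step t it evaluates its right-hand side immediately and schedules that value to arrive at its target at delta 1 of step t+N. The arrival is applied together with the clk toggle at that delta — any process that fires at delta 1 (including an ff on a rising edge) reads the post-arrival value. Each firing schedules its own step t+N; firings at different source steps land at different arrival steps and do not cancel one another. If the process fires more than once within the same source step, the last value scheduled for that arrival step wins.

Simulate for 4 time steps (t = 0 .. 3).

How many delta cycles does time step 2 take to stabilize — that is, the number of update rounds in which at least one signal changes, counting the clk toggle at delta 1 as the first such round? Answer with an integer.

t0.Δ0 s1=0 s7=0 s6=0 s0=1 s3=0 s5=0 s2=1 s4=1 clk=0
t0.Δ1 s1=0 s7=0 s6=0 s0=1 s3=0 s5=0 s2=1 s4=1 clk=1
t0.Δ2 s1=0 s7=0 s6=0 s0=0 s3=0 s5=0 s2=1 s4=1 clk=1
t0.Δ3 s1=0 s7=0 s6=0 s0=0 s3=0 s5=0 s2=0 s4=1 clk=1
t1.Δ0 s1=0 s7=0 s6=0 s0=0 s3=0 s5=0 s2=0 s4=1 clk=1
t1.Δ1 s1=0 s7=0 s6=0 s0=0 s3=0 s5=0 s2=0 s4=1 clk=0
t2.Δ0 s1=0 s7=0 s6=0 s0=0 s3=0 s5=0 s2=0 s4=1 clk=0
t2.Δ1 s1=0 s7=0 s6=0 s0=0 s3=0 s5=0 s2=0 s4=1 clk=1
t2.Δ2 s1=0 s7=0 s6=0 s0=0 s3=0 s5=0 s2=0 s4=0 clk=1
t3.Δ0 s1=0 s7=0 s6=0 s0=0 s3=0 s5=0 s2=0 s4=0 clk=1
t3.Δ1 s1=0 s7=0 s6=0 s0=0 s3=0 s5=0 s2=0 s4=0 clk=0

2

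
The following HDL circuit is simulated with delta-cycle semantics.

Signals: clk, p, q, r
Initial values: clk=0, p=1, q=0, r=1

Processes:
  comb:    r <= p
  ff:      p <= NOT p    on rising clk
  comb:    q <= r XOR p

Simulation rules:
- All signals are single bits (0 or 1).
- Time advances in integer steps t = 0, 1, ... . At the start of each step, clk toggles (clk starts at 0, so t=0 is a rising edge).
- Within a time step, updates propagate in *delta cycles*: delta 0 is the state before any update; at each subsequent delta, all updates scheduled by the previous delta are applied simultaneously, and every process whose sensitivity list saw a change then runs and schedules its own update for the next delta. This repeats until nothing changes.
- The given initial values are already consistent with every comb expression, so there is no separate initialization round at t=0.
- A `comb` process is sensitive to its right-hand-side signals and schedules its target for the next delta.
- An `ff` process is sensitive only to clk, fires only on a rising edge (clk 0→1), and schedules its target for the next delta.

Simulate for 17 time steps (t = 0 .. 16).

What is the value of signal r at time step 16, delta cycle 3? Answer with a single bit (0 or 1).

0

t0.Δ0 r=1 p=1 q=0 clk=0
t0.Δ1 r=1 p=1 q=0 clk=1
t0.Δ2 r=1 p=0 q=0 clk=1
t0.Δ3 r=0 p=0 q=1 clk=1
t0.Δ4 r=0 p=0 q=0 clk=1
t1.Δ0 r=0 p=0 q=0 clk=1
t1.Δ1 r=0 p=0 q=0 clk=0
t2.Δ0 r=0 p=0 q=0 clk=0
t2.Δ1 r=0 p=0 q=0 clk=1
t2.Δ2 r=0 p=1 q=0 clk=1
t2.Δ3 r=1 p=1 q=1 clk=1
t2.Δ4 r=1 p=1 q=0 clk=1
t3.Δ0 r=1 p=1 q=0 clk=1
t3.Δ1 r=1 p=1 q=0 clk=0
t4.Δ0 r=1 p=1 q=0 clk=0
t4.Δ1 r=1 p=1 q=0 clk=1
t4.Δ2 r=1 p=0 q=0 clk=1
t4.Δ3 r=0 p=0 q=1 clk=1
t4.Δ4 r=0 p=0 q=0 clk=1
t5.Δ0 r=0 p=0 q=0 clk=1
t5.Δ1 r=0 p=0 q=0 clk=0
t6.Δ0 r=0 p=0 q=0 clk=0
t6.Δ1 r=0 p=0 q=0 clk=1
t6.Δ2 r=0 p=1 q=0 clk=1
t6.Δ3 r=1 p=1 q=1 clk=1
t6.Δ4 r=1 p=1 q=0 clk=1
t7.Δ0 r=1 p=1 q=0 clk=1
t7.Δ1 r=1 p=1 q=0 clk=0
t8.Δ0 r=1 p=1 q=0 clk=0
t8.Δ1 r=1 p=1 q=0 clk=1
t8.Δ2 r=1 p=0 q=0 clk=1
t8.Δ3 r=0 p=0 q=1 clk=1
t8.Δ4 r=0 p=0 q=0 clk=1
t9.Δ0 r=0 p=0 q=0 clk=1
t9.Δ1 r=0 p=0 q=0 clk=0
t10.Δ0 r=0 p=0 q=0 clk=0
t10.Δ1 r=0 p=0 q=0 clk=1
t10.Δ2 r=0 p=1 q=0 clk=1
t10.Δ3 r=1 p=1 q=1 clk=1
t10.Δ4 r=1 p=1 q=0 clk=1
t11.Δ0 r=1 p=1 q=0 clk=1
t11.Δ1 r=1 p=1 q=0 clk=0
t12.Δ0 r=1 p=1 q=0 clk=0
t12.Δ1 r=1 p=1 q=0 clk=1
t12.Δ2 r=1 p=0 q=0 clk=1
t12.Δ3 r=0 p=0 q=1 clk=1
t12.Δ4 r=0 p=0 q=0 clk=1
t13.Δ0 r=0 p=0 q=0 clk=1
t13.Δ1 r=0 p=0 q=0 clk=0
t14.Δ0 r=0 p=0 q=0 clk=0
t14.Δ1 r=0 p=0 q=0 clk=1
t14.Δ2 r=0 p=1 q=0 clk=1
t14.Δ3 r=1 p=1 q=1 clk=1
t14.Δ4 r=1 p=1 q=0 clk=1
t15.Δ0 r=1 p=1 q=0 clk=1
t15.Δ1 r=1 p=1 q=0 clk=0
t16.Δ0 r=1 p=1 q=0 clk=0
t16.Δ1 r=1 p=1 q=0 clk=1
t16.Δ2 r=1 p=0 q=0 clk=1
t16.Δ3 r=0 p=0 q=1 clk=1
t16.Δ4 r=0 p=0 q=0 clk=1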